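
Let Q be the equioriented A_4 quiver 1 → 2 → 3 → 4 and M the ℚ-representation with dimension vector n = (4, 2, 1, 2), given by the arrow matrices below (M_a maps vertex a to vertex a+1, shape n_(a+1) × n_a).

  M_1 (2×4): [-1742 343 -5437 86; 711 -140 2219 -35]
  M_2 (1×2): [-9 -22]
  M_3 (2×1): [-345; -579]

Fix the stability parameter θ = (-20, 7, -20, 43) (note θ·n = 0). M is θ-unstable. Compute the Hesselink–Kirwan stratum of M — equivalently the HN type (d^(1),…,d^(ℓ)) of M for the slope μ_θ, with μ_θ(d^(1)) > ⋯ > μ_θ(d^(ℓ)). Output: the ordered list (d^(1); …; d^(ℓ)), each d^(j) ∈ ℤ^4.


Interval decomposition of M: I[1,1]^2, I[1,2], I[1,4], I[4,4].
HN type (ℓ=4): μ^(1)=43; μ^(2)=7; μ^(3)=-13/2; μ^(4)=-20

((0, 0, 0, 2); (0, 1, 0, 0); (0, 1, 1, 0); (4, 0, 0, 0))


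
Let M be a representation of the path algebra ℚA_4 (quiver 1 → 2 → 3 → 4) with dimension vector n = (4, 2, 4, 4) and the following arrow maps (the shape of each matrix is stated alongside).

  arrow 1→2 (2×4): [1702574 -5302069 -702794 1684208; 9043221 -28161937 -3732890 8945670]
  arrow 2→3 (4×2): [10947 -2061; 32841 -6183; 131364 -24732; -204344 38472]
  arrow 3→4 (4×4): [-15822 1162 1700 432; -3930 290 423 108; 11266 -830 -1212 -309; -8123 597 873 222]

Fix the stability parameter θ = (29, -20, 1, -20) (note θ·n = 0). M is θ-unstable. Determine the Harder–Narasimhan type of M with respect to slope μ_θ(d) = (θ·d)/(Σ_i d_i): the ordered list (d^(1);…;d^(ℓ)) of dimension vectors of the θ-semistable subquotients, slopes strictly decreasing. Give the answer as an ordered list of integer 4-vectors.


Via rank(M_{q-1}∘⋯∘M_p): M ≅ I[1,1]^2, I[1,2], I[1,3], I[3,4]^3, I[4,4].
μ_θ-semistable layers: μ^(1)=29; μ^(2)=9/2; μ^(3)=10/3; μ^(4)=-19/2; μ^(5)=-20

((2, 0, 0, 0); (1, 1, 0, 0); (1, 1, 1, 0); (0, 0, 3, 3); (0, 0, 0, 1))


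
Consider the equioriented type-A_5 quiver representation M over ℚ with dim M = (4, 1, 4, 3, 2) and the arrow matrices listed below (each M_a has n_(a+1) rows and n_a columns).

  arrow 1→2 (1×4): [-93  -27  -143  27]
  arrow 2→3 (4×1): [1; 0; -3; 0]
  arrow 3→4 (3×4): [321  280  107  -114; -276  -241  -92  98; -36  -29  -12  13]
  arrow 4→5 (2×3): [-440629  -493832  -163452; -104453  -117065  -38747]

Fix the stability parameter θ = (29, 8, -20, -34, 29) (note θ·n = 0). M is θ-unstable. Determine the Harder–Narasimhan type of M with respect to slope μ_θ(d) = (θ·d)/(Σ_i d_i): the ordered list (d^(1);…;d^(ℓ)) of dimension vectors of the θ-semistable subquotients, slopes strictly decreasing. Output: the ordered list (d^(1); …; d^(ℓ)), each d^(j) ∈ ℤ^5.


Via rank(M_{q-1}∘⋯∘M_p): M ≅ I[1,1]^3, I[1,3], I[3,4], I[3,5]^2.
μ_θ-semistable layers: μ^(1)=29; μ^(2)=17/3; μ^(3)=-27

((3, 0, 0, 0, 2); (1, 1, 1, 0, 0); (0, 0, 3, 3, 0))


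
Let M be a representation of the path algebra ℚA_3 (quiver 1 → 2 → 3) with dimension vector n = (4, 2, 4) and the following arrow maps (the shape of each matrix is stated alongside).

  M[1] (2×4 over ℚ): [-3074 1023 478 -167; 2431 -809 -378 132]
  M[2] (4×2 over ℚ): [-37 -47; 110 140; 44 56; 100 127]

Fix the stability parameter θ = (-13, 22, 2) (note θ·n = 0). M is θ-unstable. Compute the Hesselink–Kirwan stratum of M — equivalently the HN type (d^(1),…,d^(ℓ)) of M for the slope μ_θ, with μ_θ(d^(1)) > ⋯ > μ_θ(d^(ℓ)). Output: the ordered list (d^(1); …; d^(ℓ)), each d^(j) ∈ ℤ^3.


Via rank(M_{q-1}∘⋯∘M_p): M ≅ I[1,1]^2, I[1,3]^2, I[3,3]^2.
μ_θ-semistable layers: μ^(1)=12; μ^(2)=2; μ^(3)=-13

((0, 2, 2); (0, 0, 2); (4, 0, 0))


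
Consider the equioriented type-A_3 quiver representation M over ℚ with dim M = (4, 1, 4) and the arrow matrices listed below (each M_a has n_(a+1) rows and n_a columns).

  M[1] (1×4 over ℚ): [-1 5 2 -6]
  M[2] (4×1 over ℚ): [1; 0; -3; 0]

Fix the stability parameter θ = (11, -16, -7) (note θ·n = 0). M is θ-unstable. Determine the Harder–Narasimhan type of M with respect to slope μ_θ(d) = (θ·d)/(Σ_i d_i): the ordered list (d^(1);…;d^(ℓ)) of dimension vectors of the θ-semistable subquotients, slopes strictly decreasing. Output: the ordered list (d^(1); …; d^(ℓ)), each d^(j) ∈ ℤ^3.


Interval decomposition of M: I[1,1]^3, I[1,3], I[3,3]^3.
HN type (ℓ=3): μ^(1)=11; μ^(2)=-4; μ^(3)=-7

((3, 0, 0); (1, 1, 1); (0, 0, 3))


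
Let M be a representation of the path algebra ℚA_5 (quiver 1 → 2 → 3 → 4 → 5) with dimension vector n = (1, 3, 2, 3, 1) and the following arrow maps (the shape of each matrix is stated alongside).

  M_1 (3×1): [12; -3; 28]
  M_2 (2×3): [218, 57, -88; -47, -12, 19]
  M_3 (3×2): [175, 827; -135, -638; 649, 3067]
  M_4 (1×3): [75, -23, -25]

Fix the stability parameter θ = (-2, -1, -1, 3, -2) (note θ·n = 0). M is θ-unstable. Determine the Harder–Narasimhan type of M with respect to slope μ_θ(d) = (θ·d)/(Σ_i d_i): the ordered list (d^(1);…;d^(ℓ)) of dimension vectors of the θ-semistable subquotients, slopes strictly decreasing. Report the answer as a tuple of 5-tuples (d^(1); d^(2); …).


Barcode: M ≅ I[1,5], I[2,2], I[2,4], I[4,4]. HN layers by μ_θ (4 steps, strictly decreasing):
  μ^(1)=3; μ^(2)=1/2; μ^(3)=-1; μ^(4)=-2

((0, 0, 0, 2, 0); (0, 0, 0, 1, 1); (0, 3, 2, 0, 0); (1, 0, 0, 0, 0))


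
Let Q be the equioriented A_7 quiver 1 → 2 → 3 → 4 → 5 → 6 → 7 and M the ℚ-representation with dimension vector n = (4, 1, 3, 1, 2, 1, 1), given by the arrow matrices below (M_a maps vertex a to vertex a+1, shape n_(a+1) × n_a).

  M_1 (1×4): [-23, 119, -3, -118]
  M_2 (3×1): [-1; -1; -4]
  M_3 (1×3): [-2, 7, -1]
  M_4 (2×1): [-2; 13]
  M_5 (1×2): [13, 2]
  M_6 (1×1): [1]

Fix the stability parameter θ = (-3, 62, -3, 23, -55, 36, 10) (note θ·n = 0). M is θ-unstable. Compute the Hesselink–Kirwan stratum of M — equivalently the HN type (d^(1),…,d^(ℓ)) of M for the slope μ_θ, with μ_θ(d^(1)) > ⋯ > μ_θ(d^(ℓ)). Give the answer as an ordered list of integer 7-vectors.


Interval decomposition of M: I[1,1]^3, I[1,5], I[3,3]^2, I[5,7].
HN type (ℓ=4): μ^(1)=23; μ^(2)=27/4; μ^(3)=-3; μ^(4)=-55

((0, 0, 0, 0, 0, 1, 1); (0, 1, 1, 1, 1, 0, 0); (4, 0, 2, 0, 0, 0, 0); (0, 0, 0, 0, 1, 0, 0))


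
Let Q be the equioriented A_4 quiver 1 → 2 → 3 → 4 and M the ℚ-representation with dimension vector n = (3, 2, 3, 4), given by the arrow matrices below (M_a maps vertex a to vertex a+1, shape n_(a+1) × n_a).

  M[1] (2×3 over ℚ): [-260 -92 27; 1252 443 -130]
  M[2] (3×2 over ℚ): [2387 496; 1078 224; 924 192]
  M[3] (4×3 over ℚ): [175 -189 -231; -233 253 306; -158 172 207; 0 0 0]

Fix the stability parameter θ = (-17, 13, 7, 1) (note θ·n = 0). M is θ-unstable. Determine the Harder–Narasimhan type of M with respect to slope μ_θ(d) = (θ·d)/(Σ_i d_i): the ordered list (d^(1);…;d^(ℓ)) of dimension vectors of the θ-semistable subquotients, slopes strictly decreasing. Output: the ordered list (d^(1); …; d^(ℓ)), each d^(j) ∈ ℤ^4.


Barcode: M ≅ I[1,1], I[1,2], I[1,4], I[3,3], I[3,4], I[4,4]^2. HN layers by μ_θ (5 steps, strictly decreasing):
  μ^(1)=13; μ^(2)=7; μ^(3)=4; μ^(4)=1; μ^(5)=-17

((0, 1, 0, 0); (0, 1, 2, 1); (0, 0, 1, 1); (0, 0, 0, 2); (3, 0, 0, 0))


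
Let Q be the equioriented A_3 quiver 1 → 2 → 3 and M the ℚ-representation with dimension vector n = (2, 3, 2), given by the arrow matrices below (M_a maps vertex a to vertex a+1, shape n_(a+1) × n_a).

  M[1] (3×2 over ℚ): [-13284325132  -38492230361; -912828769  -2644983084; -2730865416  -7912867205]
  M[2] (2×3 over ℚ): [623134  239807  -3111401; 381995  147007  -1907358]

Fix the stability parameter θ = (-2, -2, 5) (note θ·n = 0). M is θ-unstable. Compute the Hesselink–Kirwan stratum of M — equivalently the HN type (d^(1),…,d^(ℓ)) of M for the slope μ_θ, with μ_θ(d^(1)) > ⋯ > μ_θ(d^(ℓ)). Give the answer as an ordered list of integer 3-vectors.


Via rank(M_{q-1}∘⋯∘M_p): M ≅ I[1,2], I[1,3], I[2,3].
μ_θ-semistable layers: μ^(1)=5; μ^(2)=-2

((0, 0, 2); (2, 3, 0))


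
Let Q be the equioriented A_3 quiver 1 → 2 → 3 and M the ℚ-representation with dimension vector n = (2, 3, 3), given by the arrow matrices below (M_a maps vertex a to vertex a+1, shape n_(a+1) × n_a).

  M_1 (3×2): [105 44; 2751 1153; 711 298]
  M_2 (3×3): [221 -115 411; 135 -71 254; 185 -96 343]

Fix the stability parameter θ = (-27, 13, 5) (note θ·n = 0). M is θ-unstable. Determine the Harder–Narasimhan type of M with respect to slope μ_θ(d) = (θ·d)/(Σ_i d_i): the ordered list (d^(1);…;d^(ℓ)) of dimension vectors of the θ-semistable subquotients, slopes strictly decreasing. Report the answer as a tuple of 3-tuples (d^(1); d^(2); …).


Via rank(M_{q-1}∘⋯∘M_p): M ≅ I[1,3]^2, I[2,3].
μ_θ-semistable layers: μ^(1)=9; μ^(2)=-27

((0, 3, 3); (2, 0, 0))


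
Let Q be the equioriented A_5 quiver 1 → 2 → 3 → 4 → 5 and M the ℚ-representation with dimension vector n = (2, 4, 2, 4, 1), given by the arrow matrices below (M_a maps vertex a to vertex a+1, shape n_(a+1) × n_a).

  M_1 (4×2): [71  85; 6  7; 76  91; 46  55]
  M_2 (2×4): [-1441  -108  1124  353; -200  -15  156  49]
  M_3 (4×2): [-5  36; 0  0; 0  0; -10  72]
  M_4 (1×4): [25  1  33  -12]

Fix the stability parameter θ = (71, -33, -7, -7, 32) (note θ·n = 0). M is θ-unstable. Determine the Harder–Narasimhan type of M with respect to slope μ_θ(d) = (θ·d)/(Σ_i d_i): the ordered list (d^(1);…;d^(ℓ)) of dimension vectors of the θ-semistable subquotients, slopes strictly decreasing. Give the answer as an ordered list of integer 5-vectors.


Via rank(M_{q-1}∘⋯∘M_p): M ≅ I[1,3], I[1,5], I[2,2]^2, I[4,4]^3.
μ_θ-semistable layers: μ^(1)=32; μ^(2)=31/3; μ^(3)=6; μ^(4)=-7; μ^(5)=-33

((0, 0, 0, 0, 1); (1, 1, 1, 0, 0); (1, 1, 1, 1, 0); (0, 0, 0, 3, 0); (0, 2, 0, 0, 0))


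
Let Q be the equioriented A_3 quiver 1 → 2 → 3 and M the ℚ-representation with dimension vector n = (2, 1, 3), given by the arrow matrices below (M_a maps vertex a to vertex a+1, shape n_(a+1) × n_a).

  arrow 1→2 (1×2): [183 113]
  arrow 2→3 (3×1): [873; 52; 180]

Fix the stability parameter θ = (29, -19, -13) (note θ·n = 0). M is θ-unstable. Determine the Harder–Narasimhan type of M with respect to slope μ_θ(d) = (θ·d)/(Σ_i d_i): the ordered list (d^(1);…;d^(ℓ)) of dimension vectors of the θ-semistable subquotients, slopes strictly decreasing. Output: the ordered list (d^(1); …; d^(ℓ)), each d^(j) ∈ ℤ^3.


Interval decomposition of M: I[1,1], I[1,3], I[3,3]^2.
HN type (ℓ=3): μ^(1)=29; μ^(2)=-1; μ^(3)=-13

((1, 0, 0); (1, 1, 1); (0, 0, 2))


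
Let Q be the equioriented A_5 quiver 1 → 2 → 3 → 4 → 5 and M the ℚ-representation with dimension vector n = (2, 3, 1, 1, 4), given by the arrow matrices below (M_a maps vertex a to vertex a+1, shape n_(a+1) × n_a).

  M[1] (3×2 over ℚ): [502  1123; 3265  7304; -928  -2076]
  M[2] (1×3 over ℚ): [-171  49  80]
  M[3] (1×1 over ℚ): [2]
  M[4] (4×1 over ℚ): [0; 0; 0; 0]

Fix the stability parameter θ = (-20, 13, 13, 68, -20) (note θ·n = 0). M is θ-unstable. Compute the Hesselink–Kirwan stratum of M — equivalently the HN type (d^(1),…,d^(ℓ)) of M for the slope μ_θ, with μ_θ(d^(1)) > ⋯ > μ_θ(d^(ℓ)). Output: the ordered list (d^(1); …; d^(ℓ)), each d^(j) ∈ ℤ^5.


Interval decomposition of M: I[1,2], I[1,4], I[2,2], I[5,5]^4.
HN type (ℓ=3): μ^(1)=68; μ^(2)=13; μ^(3)=-20

((0, 0, 0, 1, 0); (0, 3, 1, 0, 0); (2, 0, 0, 0, 4))


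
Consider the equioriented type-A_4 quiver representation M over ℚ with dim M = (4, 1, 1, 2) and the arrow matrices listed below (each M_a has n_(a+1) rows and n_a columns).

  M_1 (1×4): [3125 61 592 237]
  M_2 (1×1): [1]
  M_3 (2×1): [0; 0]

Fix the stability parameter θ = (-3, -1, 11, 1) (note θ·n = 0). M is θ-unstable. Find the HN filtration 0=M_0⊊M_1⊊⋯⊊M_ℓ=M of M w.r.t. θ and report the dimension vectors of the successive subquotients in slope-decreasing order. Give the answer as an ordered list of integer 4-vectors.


Barcode: M ≅ I[1,1]^3, I[1,3], I[4,4]^2. HN layers by μ_θ (4 steps, strictly decreasing):
  μ^(1)=11; μ^(2)=1; μ^(3)=-1; μ^(4)=-3

((0, 0, 1, 0); (0, 0, 0, 2); (0, 1, 0, 0); (4, 0, 0, 0))


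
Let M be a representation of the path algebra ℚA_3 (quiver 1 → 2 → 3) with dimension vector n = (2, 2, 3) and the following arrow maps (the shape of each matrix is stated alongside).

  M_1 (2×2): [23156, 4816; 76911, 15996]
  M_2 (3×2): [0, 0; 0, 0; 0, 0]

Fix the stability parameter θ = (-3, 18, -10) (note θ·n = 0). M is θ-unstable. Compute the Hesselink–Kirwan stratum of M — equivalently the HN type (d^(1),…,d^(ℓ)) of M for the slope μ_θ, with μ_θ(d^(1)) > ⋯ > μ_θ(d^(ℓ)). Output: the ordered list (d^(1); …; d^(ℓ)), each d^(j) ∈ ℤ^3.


Barcode: M ≅ I[1,1], I[1,2], I[2,2], I[3,3]^3. HN layers by μ_θ (3 steps, strictly decreasing):
  μ^(1)=18; μ^(2)=-3; μ^(3)=-10

((0, 2, 0); (2, 0, 0); (0, 0, 3))


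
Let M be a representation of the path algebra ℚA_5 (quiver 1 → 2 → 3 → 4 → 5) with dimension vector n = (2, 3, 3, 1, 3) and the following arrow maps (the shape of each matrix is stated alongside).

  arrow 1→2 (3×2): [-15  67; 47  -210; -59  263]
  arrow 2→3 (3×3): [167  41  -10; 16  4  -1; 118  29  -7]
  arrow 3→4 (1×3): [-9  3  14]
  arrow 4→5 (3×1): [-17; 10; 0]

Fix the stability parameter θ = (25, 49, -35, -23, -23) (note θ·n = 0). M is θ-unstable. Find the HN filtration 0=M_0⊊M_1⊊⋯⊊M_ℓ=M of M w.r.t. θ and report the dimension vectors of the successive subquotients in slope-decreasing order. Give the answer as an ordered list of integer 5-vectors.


Interval decomposition of M: I[1,3], I[1,5], I[2,3], I[5,5]^2.
HN type (ℓ=4): μ^(1)=13; μ^(2)=7; μ^(3)=-7/5; μ^(4)=-23

((1, 1, 1, 0, 0); (0, 1, 1, 0, 0); (1, 1, 1, 1, 1); (0, 0, 0, 0, 2))


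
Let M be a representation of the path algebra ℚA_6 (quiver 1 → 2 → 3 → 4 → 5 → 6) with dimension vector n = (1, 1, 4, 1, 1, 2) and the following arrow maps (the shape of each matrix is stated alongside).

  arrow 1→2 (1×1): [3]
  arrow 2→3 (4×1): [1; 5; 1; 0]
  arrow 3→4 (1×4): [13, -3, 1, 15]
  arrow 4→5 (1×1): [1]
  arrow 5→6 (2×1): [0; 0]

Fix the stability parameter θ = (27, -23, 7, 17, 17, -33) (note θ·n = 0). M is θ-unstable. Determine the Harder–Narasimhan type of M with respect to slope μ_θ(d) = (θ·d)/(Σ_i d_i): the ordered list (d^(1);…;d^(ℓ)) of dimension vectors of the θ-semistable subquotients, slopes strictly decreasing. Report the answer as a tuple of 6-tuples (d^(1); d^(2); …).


Barcode: M ≅ I[1,5], I[3,3]^3, I[6,6]^2. HN layers by μ_θ (4 steps, strictly decreasing):
  μ^(1)=17; μ^(2)=7; μ^(3)=2; μ^(4)=-33

((0, 0, 0, 1, 1, 0); (0, 0, 4, 0, 0, 0); (1, 1, 0, 0, 0, 0); (0, 0, 0, 0, 0, 2))


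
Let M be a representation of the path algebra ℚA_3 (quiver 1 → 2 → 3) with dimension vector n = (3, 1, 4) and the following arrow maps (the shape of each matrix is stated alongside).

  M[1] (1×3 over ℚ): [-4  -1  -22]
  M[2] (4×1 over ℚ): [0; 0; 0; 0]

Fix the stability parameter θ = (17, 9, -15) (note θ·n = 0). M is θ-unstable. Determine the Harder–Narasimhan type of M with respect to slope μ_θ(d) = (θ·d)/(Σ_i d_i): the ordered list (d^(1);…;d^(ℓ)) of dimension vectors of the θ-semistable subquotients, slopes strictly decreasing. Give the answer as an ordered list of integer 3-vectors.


Via rank(M_{q-1}∘⋯∘M_p): M ≅ I[1,1]^2, I[1,2], I[3,3]^4.
μ_θ-semistable layers: μ^(1)=17; μ^(2)=13; μ^(3)=-15

((2, 0, 0); (1, 1, 0); (0, 0, 4))


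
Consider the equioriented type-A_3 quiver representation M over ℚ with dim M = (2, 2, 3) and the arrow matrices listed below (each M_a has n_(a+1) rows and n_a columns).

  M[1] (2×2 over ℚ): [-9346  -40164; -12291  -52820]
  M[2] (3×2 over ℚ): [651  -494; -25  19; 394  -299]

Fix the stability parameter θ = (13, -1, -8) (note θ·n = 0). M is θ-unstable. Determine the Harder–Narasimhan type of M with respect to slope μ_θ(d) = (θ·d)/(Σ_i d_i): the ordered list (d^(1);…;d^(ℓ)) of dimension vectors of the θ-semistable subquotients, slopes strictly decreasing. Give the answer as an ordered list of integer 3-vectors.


Interval decomposition of M: I[1,3]^2, I[3,3].
HN type (ℓ=2): μ^(1)=4/3; μ^(2)=-8

((2, 2, 2); (0, 0, 1))


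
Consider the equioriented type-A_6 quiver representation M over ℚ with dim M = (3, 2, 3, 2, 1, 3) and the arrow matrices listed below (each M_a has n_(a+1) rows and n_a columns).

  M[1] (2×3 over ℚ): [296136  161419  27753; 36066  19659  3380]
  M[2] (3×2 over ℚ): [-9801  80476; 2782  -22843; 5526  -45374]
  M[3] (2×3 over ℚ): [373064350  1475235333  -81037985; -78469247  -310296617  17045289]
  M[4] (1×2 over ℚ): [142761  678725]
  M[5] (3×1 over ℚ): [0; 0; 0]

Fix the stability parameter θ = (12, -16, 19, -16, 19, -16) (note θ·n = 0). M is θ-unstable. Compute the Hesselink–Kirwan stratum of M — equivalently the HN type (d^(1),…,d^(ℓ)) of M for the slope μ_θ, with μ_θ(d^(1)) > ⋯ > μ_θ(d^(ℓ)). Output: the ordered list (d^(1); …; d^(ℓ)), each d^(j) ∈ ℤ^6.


Via rank(M_{q-1}∘⋯∘M_p): M ≅ I[1,1], I[1,4], I[1,5], I[3,3], I[6,6]^3.
μ_θ-semistable layers: μ^(1)=19; μ^(2)=12; μ^(3)=3/2; μ^(4)=-2; μ^(5)=-16

((0, 0, 1, 0, 1, 0); (1, 0, 0, 0, 0, 0); (0, 0, 2, 2, 0, 0); (2, 2, 0, 0, 0, 0); (0, 0, 0, 0, 0, 3))


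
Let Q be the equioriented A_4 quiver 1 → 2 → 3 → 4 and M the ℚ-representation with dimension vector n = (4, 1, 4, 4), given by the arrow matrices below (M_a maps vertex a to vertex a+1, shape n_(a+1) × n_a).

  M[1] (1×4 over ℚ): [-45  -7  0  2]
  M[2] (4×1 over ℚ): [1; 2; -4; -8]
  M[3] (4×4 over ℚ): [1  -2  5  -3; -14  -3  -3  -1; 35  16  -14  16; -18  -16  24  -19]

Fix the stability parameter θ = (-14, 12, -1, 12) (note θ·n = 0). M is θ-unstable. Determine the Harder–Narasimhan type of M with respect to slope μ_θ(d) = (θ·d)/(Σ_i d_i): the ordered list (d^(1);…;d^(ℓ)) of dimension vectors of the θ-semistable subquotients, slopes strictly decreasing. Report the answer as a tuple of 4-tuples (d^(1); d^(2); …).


Interval decomposition of M: I[1,1]^3, I[1,4], I[3,4]^3.
HN type (ℓ=4): μ^(1)=12; μ^(2)=11/2; μ^(3)=-1; μ^(4)=-14

((0, 0, 0, 4); (0, 1, 1, 0); (0, 0, 3, 0); (4, 0, 0, 0))


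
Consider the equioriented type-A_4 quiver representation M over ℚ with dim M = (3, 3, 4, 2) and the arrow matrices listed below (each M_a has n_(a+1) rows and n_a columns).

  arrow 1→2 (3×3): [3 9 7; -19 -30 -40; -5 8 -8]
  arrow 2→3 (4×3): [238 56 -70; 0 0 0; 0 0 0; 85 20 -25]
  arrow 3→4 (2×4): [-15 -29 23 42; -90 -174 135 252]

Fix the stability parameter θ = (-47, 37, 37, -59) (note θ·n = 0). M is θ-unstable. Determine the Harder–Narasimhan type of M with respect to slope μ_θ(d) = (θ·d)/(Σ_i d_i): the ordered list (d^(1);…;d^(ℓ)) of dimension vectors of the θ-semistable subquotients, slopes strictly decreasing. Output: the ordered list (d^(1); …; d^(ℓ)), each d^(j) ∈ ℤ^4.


Via rank(M_{q-1}∘⋯∘M_p): M ≅ I[1,2]^2, I[1,3], I[3,3], I[3,4]^2.
μ_θ-semistable layers: μ^(1)=37; μ^(2)=-11; μ^(3)=-47

((0, 3, 2, 0); (0, 0, 2, 2); (3, 0, 0, 0))


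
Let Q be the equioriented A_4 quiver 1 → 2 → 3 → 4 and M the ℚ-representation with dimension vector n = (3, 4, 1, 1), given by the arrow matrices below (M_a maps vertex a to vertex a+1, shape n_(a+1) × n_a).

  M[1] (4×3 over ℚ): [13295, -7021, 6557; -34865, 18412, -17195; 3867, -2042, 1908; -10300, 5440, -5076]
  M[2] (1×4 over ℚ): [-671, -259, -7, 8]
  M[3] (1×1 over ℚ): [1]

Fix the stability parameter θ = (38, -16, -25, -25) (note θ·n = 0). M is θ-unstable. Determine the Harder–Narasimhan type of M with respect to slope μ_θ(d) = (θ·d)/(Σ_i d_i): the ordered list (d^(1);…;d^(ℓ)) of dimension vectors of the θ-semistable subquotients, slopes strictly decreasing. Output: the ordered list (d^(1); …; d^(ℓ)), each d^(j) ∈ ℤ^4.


Via rank(M_{q-1}∘⋯∘M_p): M ≅ I[1,2]^2, I[1,4], I[2,2].
μ_θ-semistable layers: μ^(1)=11; μ^(2)=-7; μ^(3)=-16

((2, 2, 0, 0); (1, 1, 1, 1); (0, 1, 0, 0))


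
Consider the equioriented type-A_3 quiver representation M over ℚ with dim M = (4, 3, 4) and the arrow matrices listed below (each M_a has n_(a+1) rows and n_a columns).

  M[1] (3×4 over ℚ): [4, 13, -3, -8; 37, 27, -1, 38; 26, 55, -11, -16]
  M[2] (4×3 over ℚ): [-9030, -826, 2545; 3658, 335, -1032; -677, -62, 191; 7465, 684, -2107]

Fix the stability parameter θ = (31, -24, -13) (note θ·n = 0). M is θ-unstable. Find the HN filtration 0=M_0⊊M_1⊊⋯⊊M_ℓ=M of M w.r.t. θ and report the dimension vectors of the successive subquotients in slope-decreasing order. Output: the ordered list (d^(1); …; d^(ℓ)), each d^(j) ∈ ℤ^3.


Interval decomposition of M: I[1,1], I[1,3]^3, I[3,3].
HN type (ℓ=3): μ^(1)=31; μ^(2)=-2; μ^(3)=-13

((1, 0, 0); (3, 3, 3); (0, 0, 1))


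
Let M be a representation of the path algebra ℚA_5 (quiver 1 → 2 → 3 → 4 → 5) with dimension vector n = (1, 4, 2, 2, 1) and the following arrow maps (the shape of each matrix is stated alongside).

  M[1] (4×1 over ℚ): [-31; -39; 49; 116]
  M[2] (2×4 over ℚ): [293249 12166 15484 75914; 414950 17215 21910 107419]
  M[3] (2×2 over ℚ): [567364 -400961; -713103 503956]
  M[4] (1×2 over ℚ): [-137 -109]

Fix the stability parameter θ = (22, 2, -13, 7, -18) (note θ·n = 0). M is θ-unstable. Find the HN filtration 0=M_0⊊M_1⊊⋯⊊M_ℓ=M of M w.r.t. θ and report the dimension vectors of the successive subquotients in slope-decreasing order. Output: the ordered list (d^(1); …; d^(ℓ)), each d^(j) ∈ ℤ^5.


Barcode: M ≅ I[1,4], I[2,2]^2, I[2,5]. HN layers by μ_θ (4 steps, strictly decreasing):
  μ^(1)=7; μ^(2)=11/3; μ^(3)=2; μ^(4)=-11/2

((0, 0, 0, 1, 0); (1, 1, 1, 0, 0); (0, 2, 0, 0, 0); (0, 1, 1, 1, 1))


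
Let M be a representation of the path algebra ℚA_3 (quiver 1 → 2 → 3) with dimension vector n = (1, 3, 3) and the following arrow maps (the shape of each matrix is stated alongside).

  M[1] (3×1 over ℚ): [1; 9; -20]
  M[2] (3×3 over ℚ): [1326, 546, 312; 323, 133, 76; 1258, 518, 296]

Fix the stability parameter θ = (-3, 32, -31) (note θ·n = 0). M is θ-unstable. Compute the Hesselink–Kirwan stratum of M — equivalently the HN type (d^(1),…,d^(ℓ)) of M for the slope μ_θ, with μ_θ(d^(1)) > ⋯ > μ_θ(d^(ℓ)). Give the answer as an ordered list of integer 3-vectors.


Barcode: M ≅ I[1,2], I[2,2], I[2,3], I[3,3]^2. HN layers by μ_θ (4 steps, strictly decreasing):
  μ^(1)=32; μ^(2)=1/2; μ^(3)=-3; μ^(4)=-31

((0, 2, 0); (0, 1, 1); (1, 0, 0); (0, 0, 2))


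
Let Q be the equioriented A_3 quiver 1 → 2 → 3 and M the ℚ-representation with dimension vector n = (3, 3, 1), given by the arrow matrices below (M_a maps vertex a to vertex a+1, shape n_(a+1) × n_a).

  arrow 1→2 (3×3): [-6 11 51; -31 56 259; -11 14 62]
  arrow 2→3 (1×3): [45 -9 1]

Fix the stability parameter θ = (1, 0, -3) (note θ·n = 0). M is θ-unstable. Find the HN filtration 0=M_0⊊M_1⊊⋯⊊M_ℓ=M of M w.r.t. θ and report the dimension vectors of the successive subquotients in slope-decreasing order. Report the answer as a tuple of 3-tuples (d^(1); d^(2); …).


Via rank(M_{q-1}∘⋯∘M_p): M ≅ I[1,2]^2, I[1,3].
μ_θ-semistable layers: μ^(1)=1/2; μ^(2)=-2/3

((2, 2, 0); (1, 1, 1))


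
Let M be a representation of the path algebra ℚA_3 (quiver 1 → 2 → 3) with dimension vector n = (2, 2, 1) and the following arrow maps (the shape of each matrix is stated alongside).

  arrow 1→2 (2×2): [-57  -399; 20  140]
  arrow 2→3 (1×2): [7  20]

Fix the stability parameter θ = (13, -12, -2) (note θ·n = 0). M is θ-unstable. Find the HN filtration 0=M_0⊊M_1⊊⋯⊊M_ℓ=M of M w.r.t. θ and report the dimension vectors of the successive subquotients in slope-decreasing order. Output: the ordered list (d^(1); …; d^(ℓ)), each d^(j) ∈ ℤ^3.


Via rank(M_{q-1}∘⋯∘M_p): M ≅ I[1,1], I[1,3], I[2,2].
μ_θ-semistable layers: μ^(1)=13; μ^(2)=-1/3; μ^(3)=-12

((1, 0, 0); (1, 1, 1); (0, 1, 0))


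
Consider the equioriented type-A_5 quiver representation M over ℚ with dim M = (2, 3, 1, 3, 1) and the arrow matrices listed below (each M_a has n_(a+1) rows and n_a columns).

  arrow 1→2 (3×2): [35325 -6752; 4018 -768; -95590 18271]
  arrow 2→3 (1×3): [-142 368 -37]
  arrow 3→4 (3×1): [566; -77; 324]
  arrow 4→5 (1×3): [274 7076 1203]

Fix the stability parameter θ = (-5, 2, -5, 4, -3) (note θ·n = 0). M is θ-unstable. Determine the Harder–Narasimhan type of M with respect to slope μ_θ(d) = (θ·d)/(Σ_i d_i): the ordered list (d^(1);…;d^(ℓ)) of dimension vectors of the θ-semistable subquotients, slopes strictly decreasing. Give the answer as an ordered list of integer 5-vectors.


Via rank(M_{q-1}∘⋯∘M_p): M ≅ I[1,2], I[1,5], I[2,2], I[4,4]^2.
μ_θ-semistable layers: μ^(1)=4; μ^(2)=2; μ^(3)=1/2; μ^(4)=-3/2; μ^(5)=-5

((0, 0, 0, 2, 0); (0, 2, 0, 0, 0); (0, 0, 0, 1, 1); (0, 1, 1, 0, 0); (2, 0, 0, 0, 0))


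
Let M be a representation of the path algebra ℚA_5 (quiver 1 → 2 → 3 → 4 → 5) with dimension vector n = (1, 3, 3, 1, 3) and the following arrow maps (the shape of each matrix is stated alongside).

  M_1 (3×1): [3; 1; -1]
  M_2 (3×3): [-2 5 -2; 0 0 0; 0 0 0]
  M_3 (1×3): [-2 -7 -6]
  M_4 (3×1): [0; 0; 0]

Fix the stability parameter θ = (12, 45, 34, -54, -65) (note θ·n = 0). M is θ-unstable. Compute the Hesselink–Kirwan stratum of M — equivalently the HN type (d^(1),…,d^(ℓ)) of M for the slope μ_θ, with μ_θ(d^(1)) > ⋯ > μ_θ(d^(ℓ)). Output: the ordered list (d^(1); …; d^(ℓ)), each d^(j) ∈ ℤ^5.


Interval decomposition of M: I[1,4], I[2,2]^2, I[3,3]^2, I[5,5]^3.
HN type (ℓ=4): μ^(1)=45; μ^(2)=34; μ^(3)=37/4; μ^(4)=-65

((0, 2, 0, 0, 0); (0, 0, 2, 0, 0); (1, 1, 1, 1, 0); (0, 0, 0, 0, 3))


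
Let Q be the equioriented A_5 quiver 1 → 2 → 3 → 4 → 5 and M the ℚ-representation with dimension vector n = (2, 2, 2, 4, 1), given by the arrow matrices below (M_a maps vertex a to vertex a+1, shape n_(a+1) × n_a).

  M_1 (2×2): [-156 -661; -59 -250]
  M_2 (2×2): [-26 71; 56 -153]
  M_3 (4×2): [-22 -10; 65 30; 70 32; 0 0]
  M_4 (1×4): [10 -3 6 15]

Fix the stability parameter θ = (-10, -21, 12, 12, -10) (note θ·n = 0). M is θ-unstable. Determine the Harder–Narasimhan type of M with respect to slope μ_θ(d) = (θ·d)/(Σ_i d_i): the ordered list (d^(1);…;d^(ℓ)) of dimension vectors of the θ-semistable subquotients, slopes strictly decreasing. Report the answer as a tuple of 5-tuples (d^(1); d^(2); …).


Interval decomposition of M: I[1,4], I[1,5], I[4,4]^2.
HN type (ℓ=3): μ^(1)=12; μ^(2)=14/3; μ^(3)=-31/2

((0, 0, 1, 3, 0); (0, 0, 1, 1, 1); (2, 2, 0, 0, 0))


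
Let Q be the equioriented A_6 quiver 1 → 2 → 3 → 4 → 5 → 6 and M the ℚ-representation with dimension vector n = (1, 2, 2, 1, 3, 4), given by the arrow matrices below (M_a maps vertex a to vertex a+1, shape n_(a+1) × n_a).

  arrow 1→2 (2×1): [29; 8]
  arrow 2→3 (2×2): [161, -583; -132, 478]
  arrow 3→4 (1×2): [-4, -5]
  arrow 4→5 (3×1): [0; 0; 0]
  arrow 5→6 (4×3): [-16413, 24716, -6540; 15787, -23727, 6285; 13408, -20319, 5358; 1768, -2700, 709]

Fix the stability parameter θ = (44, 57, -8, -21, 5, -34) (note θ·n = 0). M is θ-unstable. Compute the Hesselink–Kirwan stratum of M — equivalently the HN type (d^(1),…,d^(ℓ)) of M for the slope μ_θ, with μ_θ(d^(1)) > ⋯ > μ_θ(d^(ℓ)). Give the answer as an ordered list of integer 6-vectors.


Via rank(M_{q-1}∘⋯∘M_p): M ≅ I[1,3], I[2,4], I[5,6]^3, I[6,6].
μ_θ-semistable layers: μ^(1)=31; μ^(2)=28/3; μ^(3)=-29/2; μ^(4)=-34

((1, 1, 1, 0, 0, 0); (0, 1, 1, 1, 0, 0); (0, 0, 0, 0, 3, 3); (0, 0, 0, 0, 0, 1))


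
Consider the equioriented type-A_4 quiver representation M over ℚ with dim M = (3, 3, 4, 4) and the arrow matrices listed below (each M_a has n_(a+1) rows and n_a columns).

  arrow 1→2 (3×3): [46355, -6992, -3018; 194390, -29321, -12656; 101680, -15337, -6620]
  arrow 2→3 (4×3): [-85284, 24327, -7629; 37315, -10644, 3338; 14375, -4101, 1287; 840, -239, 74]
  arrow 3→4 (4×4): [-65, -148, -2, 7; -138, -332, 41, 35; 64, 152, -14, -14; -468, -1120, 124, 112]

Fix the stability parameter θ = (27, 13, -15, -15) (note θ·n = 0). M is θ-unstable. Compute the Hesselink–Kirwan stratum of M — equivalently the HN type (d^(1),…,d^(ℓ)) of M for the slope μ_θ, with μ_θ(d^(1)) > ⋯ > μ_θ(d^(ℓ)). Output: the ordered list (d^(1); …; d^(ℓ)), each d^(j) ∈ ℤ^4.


Interval decomposition of M: I[1,1], I[1,4]^2, I[2,3], I[3,3], I[4,4]^2.
HN type (ℓ=4): μ^(1)=27; μ^(2)=5/2; μ^(3)=-1; μ^(4)=-15

((1, 0, 0, 0); (2, 2, 2, 2); (0, 1, 1, 0); (0, 0, 1, 2))


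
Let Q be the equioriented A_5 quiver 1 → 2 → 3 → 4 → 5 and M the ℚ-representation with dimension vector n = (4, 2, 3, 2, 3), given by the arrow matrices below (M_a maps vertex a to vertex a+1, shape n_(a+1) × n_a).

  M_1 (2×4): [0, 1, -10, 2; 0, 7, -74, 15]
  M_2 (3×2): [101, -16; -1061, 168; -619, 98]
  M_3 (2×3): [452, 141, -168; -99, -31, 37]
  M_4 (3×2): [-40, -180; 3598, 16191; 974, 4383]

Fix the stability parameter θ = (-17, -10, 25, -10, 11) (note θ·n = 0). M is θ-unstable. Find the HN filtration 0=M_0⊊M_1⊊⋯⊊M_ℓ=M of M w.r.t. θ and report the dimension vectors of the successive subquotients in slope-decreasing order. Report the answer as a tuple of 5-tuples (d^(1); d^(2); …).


Via rank(M_{q-1}∘⋯∘M_p): M ≅ I[1,1]^2, I[1,4], I[1,5], I[3,3], I[5,5]^2.
μ_θ-semistable layers: μ^(1)=25; μ^(2)=11; μ^(3)=15/2; μ^(4)=-10; μ^(5)=-17

((0, 0, 1, 0, 0); (0, 0, 0, 0, 3); (0, 0, 2, 2, 0); (0, 2, 0, 0, 0); (4, 0, 0, 0, 0))


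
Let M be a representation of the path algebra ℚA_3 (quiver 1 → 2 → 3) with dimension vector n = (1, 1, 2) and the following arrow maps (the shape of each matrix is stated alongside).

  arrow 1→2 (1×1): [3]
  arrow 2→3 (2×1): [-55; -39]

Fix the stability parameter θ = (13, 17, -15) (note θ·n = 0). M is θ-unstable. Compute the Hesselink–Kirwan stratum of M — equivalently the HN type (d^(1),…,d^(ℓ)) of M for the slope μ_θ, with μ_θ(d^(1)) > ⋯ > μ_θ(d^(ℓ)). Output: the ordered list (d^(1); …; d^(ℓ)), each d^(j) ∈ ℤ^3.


Barcode: M ≅ I[1,3], I[3,3]. HN layers by μ_θ (2 steps, strictly decreasing):
  μ^(1)=5; μ^(2)=-15

((1, 1, 1); (0, 0, 1))


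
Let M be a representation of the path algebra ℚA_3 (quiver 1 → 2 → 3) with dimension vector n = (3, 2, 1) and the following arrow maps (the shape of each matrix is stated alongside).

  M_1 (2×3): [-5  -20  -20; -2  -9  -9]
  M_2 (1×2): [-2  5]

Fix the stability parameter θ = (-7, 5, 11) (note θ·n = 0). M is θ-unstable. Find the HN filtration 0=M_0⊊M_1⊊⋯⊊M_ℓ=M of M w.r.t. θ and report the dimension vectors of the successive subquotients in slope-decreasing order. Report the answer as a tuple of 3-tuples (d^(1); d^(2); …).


Interval decomposition of M: I[1,1], I[1,2], I[1,3].
HN type (ℓ=3): μ^(1)=11; μ^(2)=5; μ^(3)=-7

((0, 0, 1); (0, 2, 0); (3, 0, 0))


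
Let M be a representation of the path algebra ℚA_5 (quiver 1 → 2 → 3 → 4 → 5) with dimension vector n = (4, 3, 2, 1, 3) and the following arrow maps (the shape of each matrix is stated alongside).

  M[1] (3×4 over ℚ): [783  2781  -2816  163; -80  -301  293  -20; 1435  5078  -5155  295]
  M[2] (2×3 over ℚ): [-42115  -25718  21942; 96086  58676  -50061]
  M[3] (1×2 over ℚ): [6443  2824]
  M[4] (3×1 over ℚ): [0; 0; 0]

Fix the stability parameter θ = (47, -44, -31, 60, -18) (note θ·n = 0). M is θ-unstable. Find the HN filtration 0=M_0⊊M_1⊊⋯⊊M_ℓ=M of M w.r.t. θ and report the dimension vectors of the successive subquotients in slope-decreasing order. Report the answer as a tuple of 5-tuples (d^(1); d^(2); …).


Interval decomposition of M: I[1,1], I[1,2], I[1,3], I[1,4], I[5,5]^3.
HN type (ℓ=5): μ^(1)=60; μ^(2)=47; μ^(3)=3/2; μ^(4)=-28/3; μ^(5)=-18

((0, 0, 0, 1, 0); (1, 0, 0, 0, 0); (1, 1, 0, 0, 0); (2, 2, 2, 0, 0); (0, 0, 0, 0, 3))


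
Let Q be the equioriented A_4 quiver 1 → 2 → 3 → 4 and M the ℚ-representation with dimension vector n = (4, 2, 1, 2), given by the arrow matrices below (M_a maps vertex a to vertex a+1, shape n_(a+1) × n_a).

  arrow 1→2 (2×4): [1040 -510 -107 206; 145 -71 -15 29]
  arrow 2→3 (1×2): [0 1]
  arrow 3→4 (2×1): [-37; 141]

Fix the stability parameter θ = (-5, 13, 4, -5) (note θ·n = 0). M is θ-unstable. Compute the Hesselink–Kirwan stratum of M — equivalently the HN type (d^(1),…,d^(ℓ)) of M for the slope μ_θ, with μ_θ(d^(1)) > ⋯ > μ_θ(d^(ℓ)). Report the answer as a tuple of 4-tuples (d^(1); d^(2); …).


Interval decomposition of M: I[1,1]^2, I[1,2], I[1,4], I[4,4].
HN type (ℓ=3): μ^(1)=13; μ^(2)=4; μ^(3)=-5

((0, 1, 0, 0); (0, 1, 1, 1); (4, 0, 0, 1))


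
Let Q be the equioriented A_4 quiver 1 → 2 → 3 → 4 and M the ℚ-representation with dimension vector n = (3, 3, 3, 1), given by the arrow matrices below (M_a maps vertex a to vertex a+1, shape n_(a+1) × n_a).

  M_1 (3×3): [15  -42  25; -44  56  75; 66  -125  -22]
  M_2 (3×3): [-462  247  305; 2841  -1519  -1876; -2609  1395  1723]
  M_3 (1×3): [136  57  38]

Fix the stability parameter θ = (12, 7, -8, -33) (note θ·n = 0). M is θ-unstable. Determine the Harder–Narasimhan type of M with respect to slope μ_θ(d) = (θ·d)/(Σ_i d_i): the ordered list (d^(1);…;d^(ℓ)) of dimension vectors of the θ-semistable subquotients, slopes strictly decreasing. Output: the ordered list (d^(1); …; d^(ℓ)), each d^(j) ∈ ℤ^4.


Via rank(M_{q-1}∘⋯∘M_p): M ≅ I[1,3]^2, I[1,4].
μ_θ-semistable layers: μ^(1)=11/3; μ^(2)=-11/2

((2, 2, 2, 0); (1, 1, 1, 1))


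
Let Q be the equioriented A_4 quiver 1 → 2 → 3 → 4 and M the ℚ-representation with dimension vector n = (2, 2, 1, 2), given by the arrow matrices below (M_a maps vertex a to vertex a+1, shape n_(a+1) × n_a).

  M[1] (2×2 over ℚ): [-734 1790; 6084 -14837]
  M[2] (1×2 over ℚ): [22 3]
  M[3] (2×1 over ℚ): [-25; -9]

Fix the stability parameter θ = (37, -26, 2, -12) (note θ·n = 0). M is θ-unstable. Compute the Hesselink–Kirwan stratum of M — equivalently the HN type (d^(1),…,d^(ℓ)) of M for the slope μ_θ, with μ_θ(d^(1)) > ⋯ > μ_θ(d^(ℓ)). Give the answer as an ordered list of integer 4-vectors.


Via rank(M_{q-1}∘⋯∘M_p): M ≅ I[1,2], I[1,4], I[4,4].
μ_θ-semistable layers: μ^(1)=11/2; μ^(2)=1/4; μ^(3)=-12

((1, 1, 0, 0); (1, 1, 1, 1); (0, 0, 0, 1))


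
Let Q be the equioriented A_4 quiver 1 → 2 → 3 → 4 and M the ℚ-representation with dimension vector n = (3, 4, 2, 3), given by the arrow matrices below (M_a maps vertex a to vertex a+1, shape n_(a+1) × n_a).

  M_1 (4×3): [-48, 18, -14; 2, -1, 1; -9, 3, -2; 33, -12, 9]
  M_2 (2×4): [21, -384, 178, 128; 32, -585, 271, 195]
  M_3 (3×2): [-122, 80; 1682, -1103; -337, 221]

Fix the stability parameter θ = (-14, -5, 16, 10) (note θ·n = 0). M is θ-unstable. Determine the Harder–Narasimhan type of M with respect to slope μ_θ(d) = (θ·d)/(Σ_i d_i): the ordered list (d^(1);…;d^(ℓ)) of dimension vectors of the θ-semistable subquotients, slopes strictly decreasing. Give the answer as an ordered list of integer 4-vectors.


Barcode: M ≅ I[1,1], I[1,4]^2, I[2,2]^2, I[4,4]. HN layers by μ_θ (4 steps, strictly decreasing):
  μ^(1)=13; μ^(2)=10; μ^(3)=-5; μ^(4)=-14

((0, 0, 2, 2); (0, 0, 0, 1); (0, 4, 0, 0); (3, 0, 0, 0))


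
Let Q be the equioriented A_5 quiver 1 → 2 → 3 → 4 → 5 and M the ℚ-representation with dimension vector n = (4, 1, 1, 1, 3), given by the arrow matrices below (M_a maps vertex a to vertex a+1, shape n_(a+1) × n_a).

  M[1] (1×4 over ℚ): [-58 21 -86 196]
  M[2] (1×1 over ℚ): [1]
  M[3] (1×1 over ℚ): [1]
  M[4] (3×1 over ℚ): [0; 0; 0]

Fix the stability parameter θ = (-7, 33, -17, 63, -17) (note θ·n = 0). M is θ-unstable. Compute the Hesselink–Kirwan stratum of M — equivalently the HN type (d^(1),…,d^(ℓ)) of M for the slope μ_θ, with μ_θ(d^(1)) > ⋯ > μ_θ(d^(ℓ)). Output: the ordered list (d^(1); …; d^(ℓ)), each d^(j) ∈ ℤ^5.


Via rank(M_{q-1}∘⋯∘M_p): M ≅ I[1,1]^3, I[1,4], I[5,5]^3.
μ_θ-semistable layers: μ^(1)=63; μ^(2)=8; μ^(3)=-7; μ^(4)=-17

((0, 0, 0, 1, 0); (0, 1, 1, 0, 0); (4, 0, 0, 0, 0); (0, 0, 0, 0, 3))


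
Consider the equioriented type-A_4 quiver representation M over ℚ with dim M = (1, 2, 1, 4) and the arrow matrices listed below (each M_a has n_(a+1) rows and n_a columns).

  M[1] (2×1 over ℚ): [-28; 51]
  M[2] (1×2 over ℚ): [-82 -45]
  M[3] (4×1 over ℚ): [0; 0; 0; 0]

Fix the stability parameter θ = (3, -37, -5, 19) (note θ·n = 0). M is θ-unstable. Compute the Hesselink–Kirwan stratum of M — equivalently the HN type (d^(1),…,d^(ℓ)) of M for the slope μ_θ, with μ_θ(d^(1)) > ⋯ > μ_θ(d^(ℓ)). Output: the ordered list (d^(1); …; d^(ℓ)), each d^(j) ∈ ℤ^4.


Via rank(M_{q-1}∘⋯∘M_p): M ≅ I[1,3], I[2,2], I[4,4]^4.
μ_θ-semistable layers: μ^(1)=19; μ^(2)=-5; μ^(3)=-17; μ^(4)=-37

((0, 0, 0, 4); (0, 0, 1, 0); (1, 1, 0, 0); (0, 1, 0, 0))


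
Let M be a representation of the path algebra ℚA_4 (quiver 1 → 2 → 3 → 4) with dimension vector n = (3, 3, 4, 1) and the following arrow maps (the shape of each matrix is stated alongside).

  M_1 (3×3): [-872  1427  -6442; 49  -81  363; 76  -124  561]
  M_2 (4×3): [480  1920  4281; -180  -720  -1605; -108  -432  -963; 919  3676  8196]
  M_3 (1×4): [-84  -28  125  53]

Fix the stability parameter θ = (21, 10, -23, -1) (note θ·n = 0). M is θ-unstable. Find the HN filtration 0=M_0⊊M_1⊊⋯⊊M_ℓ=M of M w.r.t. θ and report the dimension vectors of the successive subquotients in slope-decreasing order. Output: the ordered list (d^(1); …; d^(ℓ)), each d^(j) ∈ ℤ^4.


Interval decomposition of M: I[1,2], I[1,3], I[1,4], I[3,3]^2.
HN type (ℓ=4): μ^(1)=31/2; μ^(2)=8/3; μ^(3)=7/4; μ^(4)=-23

((1, 1, 0, 0); (1, 1, 1, 0); (1, 1, 1, 1); (0, 0, 2, 0))


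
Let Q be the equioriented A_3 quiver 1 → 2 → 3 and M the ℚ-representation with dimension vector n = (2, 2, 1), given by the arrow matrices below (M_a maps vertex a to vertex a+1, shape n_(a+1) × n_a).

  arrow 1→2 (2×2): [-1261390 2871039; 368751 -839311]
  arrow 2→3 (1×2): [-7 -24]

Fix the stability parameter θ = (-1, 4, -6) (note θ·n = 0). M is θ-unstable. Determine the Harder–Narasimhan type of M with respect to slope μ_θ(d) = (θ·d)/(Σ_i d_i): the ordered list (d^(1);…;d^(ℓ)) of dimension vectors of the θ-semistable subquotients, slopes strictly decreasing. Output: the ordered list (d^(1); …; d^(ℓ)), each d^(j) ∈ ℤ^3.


Interval decomposition of M: I[1,2], I[1,3].
HN type (ℓ=2): μ^(1)=4; μ^(2)=-1

((0, 1, 0); (2, 1, 1))


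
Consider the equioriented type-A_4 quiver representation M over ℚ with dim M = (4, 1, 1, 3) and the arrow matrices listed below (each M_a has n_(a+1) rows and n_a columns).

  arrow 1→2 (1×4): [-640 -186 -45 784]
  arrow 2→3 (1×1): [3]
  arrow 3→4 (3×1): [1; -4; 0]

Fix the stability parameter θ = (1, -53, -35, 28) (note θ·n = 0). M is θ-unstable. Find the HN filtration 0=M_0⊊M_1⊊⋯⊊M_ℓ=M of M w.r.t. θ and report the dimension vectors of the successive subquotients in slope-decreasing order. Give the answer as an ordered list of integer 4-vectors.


Barcode: M ≅ I[1,1]^3, I[1,4], I[4,4]^2. HN layers by μ_θ (3 steps, strictly decreasing):
  μ^(1)=28; μ^(2)=1; μ^(3)=-29

((0, 0, 0, 3); (3, 0, 0, 0); (1, 1, 1, 0))


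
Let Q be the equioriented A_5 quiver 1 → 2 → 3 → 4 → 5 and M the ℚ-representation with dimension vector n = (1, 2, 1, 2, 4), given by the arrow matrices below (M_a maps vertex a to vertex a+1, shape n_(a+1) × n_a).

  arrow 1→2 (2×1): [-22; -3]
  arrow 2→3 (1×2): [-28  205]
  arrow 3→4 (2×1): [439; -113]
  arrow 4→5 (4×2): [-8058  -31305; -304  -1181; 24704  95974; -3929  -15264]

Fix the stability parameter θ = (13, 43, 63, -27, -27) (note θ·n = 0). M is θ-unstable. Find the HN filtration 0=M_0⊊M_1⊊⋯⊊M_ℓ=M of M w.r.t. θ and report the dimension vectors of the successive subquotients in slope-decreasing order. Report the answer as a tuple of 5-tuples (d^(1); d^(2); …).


Interval decomposition of M: I[1,5], I[2,2], I[4,5], I[5,5]^2.
HN type (ℓ=3): μ^(1)=43; μ^(2)=13; μ^(3)=-27

((0, 1, 0, 0, 0); (1, 1, 1, 1, 1); (0, 0, 0, 1, 3))
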